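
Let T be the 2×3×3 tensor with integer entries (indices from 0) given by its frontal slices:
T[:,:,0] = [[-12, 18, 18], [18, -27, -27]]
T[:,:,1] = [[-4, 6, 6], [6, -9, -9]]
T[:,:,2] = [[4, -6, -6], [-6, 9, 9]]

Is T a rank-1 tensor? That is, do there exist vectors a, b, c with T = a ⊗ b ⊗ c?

If T = a ⊗ b ⊗ c then every fibre of T is a multiple of the corresponding factor, so read the factors off the fibres through the nonzero entry T[0,0,0] = -12.
The mode-1 fibre T[:,0,0] = [-12, 18] gives a = (2, -3) (primitive direction); the mode-2 fibre T[0,:,0] = [-12, 18, 18] gives b = (2, -3, -3); then c[k] = T[0,0,k] / (a[0]·b[0]) = [-12, -4, 4] / 4 = (-3, -1, 1).
Expanding (2, -3) ⊗ (2, -3, -3) ⊗ (-3, -1, 1) reproduces all 18 entries of T, so T = (2, -3) ⊗ (2, -3, -3) ⊗ (-3, -1, 1) and rank(T) ≤ 1.
Equivalently every frontal slice T[:,:,k] is c[k] times the rank-1 matrix (2, -3) ⊗ (2, -3, -3). So T has rank 1 (it is nonzero).

Yes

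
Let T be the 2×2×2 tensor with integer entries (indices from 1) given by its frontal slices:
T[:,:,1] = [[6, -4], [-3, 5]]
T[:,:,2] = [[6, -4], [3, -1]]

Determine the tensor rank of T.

Lower bound: the mode-1 unfolding of T (rows indexed by i, columns by (j,k) = (1,1), (1,2), (2,1), (2,2)) is [[6, 6, -4, -4], [-3, 3, 5, -1]].
There the 2×2 minor on rows i ∈ {1, 2}, columns (j,k) ∈ {(1,1), (1,2)} is det [[6, 6], [-3, 3]] = 36 ≠ 0, so this unfolding has rank ≥ 2; CP rank is at least every unfolding rank, so rank(T) ≥ 2. (Flattening ranks never certify an upper bound on CP rank; for that we must actually write T with 2 rank-1 terms.)
Upper bound — finding two terms. Write S_k = T[:,:,k] for the frontal slices: S₁ = [[6, -4], [-3, 5]], S₂ = [[6, -4], [3, -1]].
If T = a₁ ⊗ b₁ ⊗ c₁ + a₂ ⊗ b₂ ⊗ c₂ then each S_k = c₁[k]·a₁b₁ᵀ + c₂[k]·a₂b₂ᵀ. S₁ and S₂ are linearly independent, so a₁b₁ᵀ and a₂b₂ᵀ must span the same plane of matrices: they are the rank-1 matrices of the form x·S₁ + y·S₂.
det(x·S₁ + y·S₂) is 18·x² + 24·xy + 6·y² = 6·(x + y)(3·x + y), vanishing at (x:y) = (1:-1) and (1:-3).
M₁ = S₁ − S₂ = [[0, 0], [-6, 6]] = (-6)·[0, 1][1, -1]ᵀ and M₂ = S₁ − 3·S₂ = [[-12, 8], [-12, 8]] = (-4)·[1, 1][3, -2]ᵀ, so take a₁ = [0, 1], b₁ = [1, -1], a₂ = [1, 1], b₂ = [3, -2].
Each slice is an integer combination of E₁ = a₁b₁ᵀ and E₂ = a₂b₂ᵀ: S₁ = −9·E₁ + 2·E₂, S₂ = −3·E₁ + 2·E₂; reading off coefficients, c₁ = [-9, -3] and c₂ = [2, 2].
Hence T = [0, 1] ⊗ [1, -1] ⊗ [-9, -3] + [1, 1] ⊗ [3, -2] ⊗ [2, 2], so rank(T) ≤ 2.
These bounds meet, so rank(T) = 2.

2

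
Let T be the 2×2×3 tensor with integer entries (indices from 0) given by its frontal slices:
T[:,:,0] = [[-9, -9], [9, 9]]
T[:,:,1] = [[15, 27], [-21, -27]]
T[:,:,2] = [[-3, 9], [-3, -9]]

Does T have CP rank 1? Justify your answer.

No

The mode-3 unfolding of T (rows indexed by k, columns by (i,j) = (0,0), (0,1), (1,0), (1,1)) is [[-9, -9, 9, 9], [15, 27, -21, -27], [-3, 9, -3, -9]].
There the 2×2 minor on rows k ∈ {0, 1}, columns (i,j) ∈ {(0,0), (0,1)} is det [[-9, -9], [15, 27]] = -108 ≠ 0, so this unfolding has rank ≥ 2; CP rank is at least every unfolding rank, so rank(T) ≥ 2.
In particular rank(T) ≥ 2 > 1, so T is not rank-1.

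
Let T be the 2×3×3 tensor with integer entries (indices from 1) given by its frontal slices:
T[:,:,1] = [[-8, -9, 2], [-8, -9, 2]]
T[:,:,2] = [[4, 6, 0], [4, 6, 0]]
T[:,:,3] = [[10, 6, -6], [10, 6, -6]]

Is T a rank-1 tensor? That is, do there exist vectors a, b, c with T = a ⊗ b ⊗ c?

The mode-2 unfolding of T (rows indexed by j, columns by (i,k) = (1,1), (1,2), (1,3), (2,1), (2,2), (2,3)) is [[-8, 4, 10, -8, 4, 10], [-9, 6, 6, -9, 6, 6], [2, 0, -6, 2, 0, -6]].
There the 2×2 minor on rows j ∈ {1, 2}, columns (i,k) ∈ {(1,1), (1,2)} is det [[-8, 4], [-9, 6]] = -12 ≠ 0, so this unfolding has rank ≥ 2; CP rank is at least every unfolding rank, so rank(T) ≥ 2.
In particular rank(T) ≥ 2 > 1, so T is not rank-1.

No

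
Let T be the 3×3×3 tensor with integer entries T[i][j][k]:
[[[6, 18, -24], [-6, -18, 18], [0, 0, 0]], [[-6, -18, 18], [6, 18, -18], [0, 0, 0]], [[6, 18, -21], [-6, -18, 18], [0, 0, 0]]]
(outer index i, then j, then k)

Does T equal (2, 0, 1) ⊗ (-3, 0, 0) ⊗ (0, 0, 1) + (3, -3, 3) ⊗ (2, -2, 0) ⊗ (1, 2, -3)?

No

Reconstruct entry (0,0,1) from the claimed factors: Σₗ aₗ[0]bₗ[0]cₗ[1] = (2)·(-3)·(0) + (3)·(2)·(2) = 12, but T[0,0,1] = 18. The claim is false.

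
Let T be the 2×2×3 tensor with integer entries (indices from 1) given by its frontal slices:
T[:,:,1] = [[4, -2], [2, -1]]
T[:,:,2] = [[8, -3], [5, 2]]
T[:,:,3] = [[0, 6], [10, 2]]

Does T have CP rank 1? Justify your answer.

No

The mode-3 unfolding of T (rows indexed by k, columns by (i,j) = (1,1), (1,2), (2,1), (2,2)) is [[4, -2, 2, -1], [8, -3, 5, 2], [0, 6, 10, 2]].
There the 3×3 minor on rows k ∈ {1, 2, 3}, columns (i,j) ∈ {(1,1), (1,2), (2,1)} is det [[4, -2, 2], [8, -3, 5], [0, 6, 10]] = 16 ≠ 0, so this unfolding has rank ≥ 3; CP rank is at least every unfolding rank, so rank(T) ≥ 3.
In particular rank(T) ≥ 3 > 1, so T is not rank-1.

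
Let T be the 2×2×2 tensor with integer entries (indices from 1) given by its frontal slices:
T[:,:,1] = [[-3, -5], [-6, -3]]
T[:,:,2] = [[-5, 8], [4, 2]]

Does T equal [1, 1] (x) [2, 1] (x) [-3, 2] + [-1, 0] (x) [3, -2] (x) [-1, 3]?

Reconstruct entrywise from the claimed factors. For example, T[1,1,2] = -5 and Σₗ aₗ[1]bₗ[1]cₗ[2] = (1)·(2)·(2) + (-1)·(3)·(3) = -5; checking all 8 entries, every one matches. The claim holds.

Yes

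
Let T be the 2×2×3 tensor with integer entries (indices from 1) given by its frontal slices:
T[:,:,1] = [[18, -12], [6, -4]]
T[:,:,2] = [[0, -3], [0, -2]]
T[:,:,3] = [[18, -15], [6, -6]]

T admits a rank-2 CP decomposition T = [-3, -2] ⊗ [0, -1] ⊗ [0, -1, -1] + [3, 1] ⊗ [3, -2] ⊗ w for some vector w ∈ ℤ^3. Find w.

w = [2, 0, 2]

Subtract the known terms from T to get the rank-1 residual R = [3, 1] ⊗ [3, -2] ⊗ w, so R[i,j,k] = a[i]·b[j]·w[k]. Pick indices with nonzero a[1]·b[1] = (3)·(3) = 9. Only the fibre through (1,1,·) is needed: R[1,1,:] = T[1,1,:] − Σₗ aₗ[1]bₗ[1]cₗ = [18, 0, 18] − (-3)·(0)·[0, -1, -1] = [18, 0, 18]. Then w[k] = R[1,1,k] / 9 for each k, giving w = [18, 0, 18] / 9 = [2, 0, 2].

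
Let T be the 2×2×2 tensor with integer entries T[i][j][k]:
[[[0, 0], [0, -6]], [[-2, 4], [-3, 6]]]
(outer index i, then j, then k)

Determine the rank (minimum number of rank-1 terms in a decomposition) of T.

2

Lower bound: in the mode-1 unfolding of T (rows indexed by i, columns by (j,k)) the 2×2 minor on rows i ∈ {0, 1}, columns (j,k) ∈ {(0,0), (1,1)} is det [[0, -6], [-2, 6]] = -12 ≠ 0, so that unfolding has rank ≥ 2 and hence rank(T) ≥ 2 (CP rank is at least every unfolding rank, though it can be larger).
Upper bound: with S_k = T[:,:,k], the two rank-1 terms a₁b₁ᵀ, a₂b₂ᵀ are the rank-1 members of the pencil x·S₀ + y·S₁.
det(x·S₀ + y·S₁) is −12·xy + 24·y² = (-12)·(x − 2·y)(y), vanishing at (x:y) = (2:1) and (1:0).
M₁ = 2·S₀ + S₁ = [[0, -6], [0, 0]] = (-6)·(1, 0)(0, 1)ᵀ and M₂ = S₀ = [[0, 0], [-2, -3]] = −(0, 1)(2, 3)ᵀ, so take a₁ = (1, 0), b₁ = (0, 1), a₂ = (0, 1), b₂ = (2, 3).
Each slice is an integer combination of E₁ = a₁b₁ᵀ and E₂ = a₂b₂ᵀ: S₀ = −E₂, S₁ = −6·E₁ + 2·E₂; reading off coefficients, c₁ = (0, -6) and c₂ = (-1, 2).
Hence T = (1, 0) ⊗ (0, 1) ⊗ (0, -6) + (0, 1) ⊗ (2, 3) ⊗ (-1, 2), so rank(T) ≤ 2.
These bounds meet, so rank(T) = 2.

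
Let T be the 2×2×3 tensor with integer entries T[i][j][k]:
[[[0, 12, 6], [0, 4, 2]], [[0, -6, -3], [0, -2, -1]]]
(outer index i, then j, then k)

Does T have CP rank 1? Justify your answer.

If T = a (x) b (x) c then every fibre of T is a multiple of the corresponding factor, so read the factors off the fibres through the nonzero entry T[0,0,1] = 12.
The mode-1 fibre T[:,0,1] = [12, -6] gives a = [2, -1] (primitive direction); the mode-2 fibre T[0,:,1] = [12, 4] gives b = [3, 1]; then c[k] = T[0,0,k] / (a[0]·b[0]) = [0, 12, 6] / 6 = [0, 2, 1].
Expanding [2, -1] (x) [3, 1] (x) [0, 2, 1] reproduces all 12 entries of T, so T = [2, -1] (x) [3, 1] (x) [0, 2, 1] and rank(T) ≤ 1.
Equivalently every frontal slice T[:,:,k] is c[k] times the rank-1 matrix [2, -1] (x) [3, 1]. So T has rank 1 (it is nonzero).

Yes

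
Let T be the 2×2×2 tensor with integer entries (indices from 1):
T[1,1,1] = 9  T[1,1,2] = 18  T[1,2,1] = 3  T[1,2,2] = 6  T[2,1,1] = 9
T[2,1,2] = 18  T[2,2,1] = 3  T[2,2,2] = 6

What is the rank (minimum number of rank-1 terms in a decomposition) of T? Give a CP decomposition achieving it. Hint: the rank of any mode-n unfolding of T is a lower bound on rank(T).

rank(T) = 1

Lower bound: T ≠ 0 (e.g. T[1,1,1] = 9), so rank(T) ≥ 1.
Upper bound: if T = a (x) b (x) c then every fibre of T is a multiple of the corresponding factor, so read the factors off the fibres through the nonzero entry T[1,1,1] = 9.
The mode-1 fibre T[:,1,1] = [9, 9] gives a = [1, 1] (primitive direction); the mode-2 fibre T[1,:,1] = [9, 3] gives b = [3, 1]; then c[k] = T[1,1,k] / (a[1]·b[1]) = [9, 18] / 3 = [3, 6].
Expanding [1, 1] (x) [3, 1] (x) [3, 6] reproduces all 8 entries of T, so T = [1, 1] (x) [3, 1] (x) [3, 6] and rank(T) ≤ 1.
These bounds meet, so rank(T) = 1.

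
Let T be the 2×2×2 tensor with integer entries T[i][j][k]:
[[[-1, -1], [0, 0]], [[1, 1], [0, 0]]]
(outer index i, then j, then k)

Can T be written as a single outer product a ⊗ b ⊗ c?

Yes

If T = a ⊗ b ⊗ c then every fibre of T is a multiple of the corresponding factor, so read the factors off the fibres through the nonzero entry T[0,0,0] = -1.
The mode-1 fibre T[:,0,0] = [-1, 1] gives a = [1, -1] (primitive direction); the mode-2 fibre T[0,:,0] = [-1, 0] gives b = [1, 0]; then c[k] = T[0,0,k] / (a[0]·b[0]) = [-1, -1] / 1 = [-1, -1].
Expanding [1, -1] ⊗ [1, 0] ⊗ [-1, -1] reproduces all 8 entries of T, so T = [1, -1] ⊗ [1, 0] ⊗ [-1, -1] and rank(T) ≤ 1.
Equivalently every frontal slice T[:,:,k] is c[k] times the rank-1 matrix [1, -1] ⊗ [1, 0]. So T has rank 1 (it is nonzero).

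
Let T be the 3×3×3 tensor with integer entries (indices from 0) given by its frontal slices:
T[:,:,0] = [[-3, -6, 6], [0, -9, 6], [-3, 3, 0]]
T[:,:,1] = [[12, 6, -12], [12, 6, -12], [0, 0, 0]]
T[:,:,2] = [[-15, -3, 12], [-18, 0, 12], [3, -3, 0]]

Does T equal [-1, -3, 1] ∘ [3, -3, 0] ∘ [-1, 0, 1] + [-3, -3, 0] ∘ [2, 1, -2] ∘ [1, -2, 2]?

No

Reconstruct entry (1,0,0) from the claimed factors: Σₗ aₗ[1]bₗ[0]cₗ[0] = (-3)·(3)·(-1) + (-3)·(2)·(1) = 3, but T[1,0,0] = 0. The claim is false.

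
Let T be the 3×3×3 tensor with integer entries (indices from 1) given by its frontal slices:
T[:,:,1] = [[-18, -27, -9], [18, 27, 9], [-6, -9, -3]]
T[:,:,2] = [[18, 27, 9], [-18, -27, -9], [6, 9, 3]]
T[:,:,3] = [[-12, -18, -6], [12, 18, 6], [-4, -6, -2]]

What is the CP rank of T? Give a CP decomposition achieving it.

rank(T) = 1

Lower bound: T ≠ 0 (e.g. T[1,1,1] = -18), so rank(T) ≥ 1.
Upper bound: if T = a (x) b (x) c then every fibre of T is a multiple of the corresponding factor, so read the factors off the fibres through the nonzero entry T[1,1,1] = -18.
The mode-1 fibre T[:,1,1] = [-18, 18, -6] gives a = [3, -3, 1] (primitive direction); the mode-2 fibre T[1,:,1] = [-18, -27, -9] gives b = [2, 3, 1]; then c[k] = T[1,1,k] / (a[1]·b[1]) = [-18, 18, -12] / 6 = [-3, 3, -2].
Expanding [3, -3, 1] (x) [2, 3, 1] (x) [-3, 3, -2] reproduces all 27 entries of T, so T = [3, -3, 1] (x) [2, 3, 1] (x) [-3, 3, -2] and rank(T) ≤ 1.
These bounds meet, so rank(T) = 1.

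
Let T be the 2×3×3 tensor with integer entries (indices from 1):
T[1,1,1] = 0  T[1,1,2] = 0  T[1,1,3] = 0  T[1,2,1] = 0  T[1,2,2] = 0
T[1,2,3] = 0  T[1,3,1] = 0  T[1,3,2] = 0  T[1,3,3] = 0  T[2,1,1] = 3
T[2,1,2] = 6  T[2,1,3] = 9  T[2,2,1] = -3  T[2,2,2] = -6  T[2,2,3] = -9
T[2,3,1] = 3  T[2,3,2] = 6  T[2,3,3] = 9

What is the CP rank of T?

1

Lower bound: T ≠ 0 (e.g. T[2,1,1] = 3), so rank(T) ≥ 1.
Upper bound: if T = a ⊗ b ⊗ c then every fibre of T is a multiple of the corresponding factor, so read the factors off the fibres through the nonzero entry T[2,1,1] = 3.
The mode-1 fibre T[:,1,1] = [0, 3] gives a = [0, 1] (primitive direction); the mode-2 fibre T[2,:,1] = [3, -3, 3] gives b = [1, -1, 1]; then c[k] = T[2,1,k] / (a[2]·b[1]) = [3, 6, 9] / 1 = [3, 6, 9].
Expanding [0, 1] ⊗ [1, -1, 1] ⊗ [3, 6, 9] reproduces all 18 entries of T, so T = [0, 1] ⊗ [1, -1, 1] ⊗ [3, 6, 9] and rank(T) ≤ 1.
These bounds meet, so rank(T) = 1.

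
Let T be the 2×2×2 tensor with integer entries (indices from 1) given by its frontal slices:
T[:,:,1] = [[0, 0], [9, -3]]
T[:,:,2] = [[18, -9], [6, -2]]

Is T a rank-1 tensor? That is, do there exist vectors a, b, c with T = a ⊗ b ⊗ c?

No

The mode-2 unfolding of T (rows indexed by j, columns by (i,k) = (1,1), (1,2), (2,1), (2,2)) is [[0, 18, 9, 6], [0, -9, -3, -2]].
There the 2×2 minor on rows j ∈ {1, 2}, columns (i,k) ∈ {(1,2), (2,1)} is det [[18, 9], [-9, -3]] = 27 ≠ 0, so this unfolding has rank ≥ 2; CP rank is at least every unfolding rank, so rank(T) ≥ 2.
In particular rank(T) ≥ 2 > 1, so T is not rank-1.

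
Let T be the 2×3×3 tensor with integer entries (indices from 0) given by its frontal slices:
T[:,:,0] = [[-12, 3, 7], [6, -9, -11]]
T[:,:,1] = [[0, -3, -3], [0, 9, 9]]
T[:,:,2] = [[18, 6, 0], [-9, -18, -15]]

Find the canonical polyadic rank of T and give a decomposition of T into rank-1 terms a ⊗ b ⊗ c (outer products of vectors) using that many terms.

rank(T) = 2

Lower bound: in the mode-2 unfolding of T (rows indexed by j, columns by (i,k)) the 2×2 minor on rows j ∈ {0, 1}, columns (i,k) ∈ {(0,0), (0,1)} is det [[-12, 0], [3, -3]] = 36 ≠ 0, so that unfolding has rank ≥ 2 and hence rank(T) ≥ 2 (CP rank is at least every unfolding rank, though it can be larger).
Upper bound: with S_k = T[:,:,k], the two rank-1 terms a₁b₁ᵀ, a₂b₂ᵀ are the rank-1 members of the pencil x·S₀ + y·S₁.
The 2×2 minor of x·S₀ + y·S₁ on rows {0,1}, columns {0,1} is 90·x² − 90·xy = 90·(x − y)(x), vanishing at (x:y) = (1:1) and (0:1).
M₁ = S₀ + S₁ = [[-12, 0, 4], [6, 0, -2]] = (-2)·[2, -1][3, 0, -1]ᵀ and M₂ = S₁ = [[0, -3, -3], [0, 9, 9]] = (-3)·[1, -3][0, 1, 1]ᵀ, so take a₁ = [2, -1], b₁ = [3, 0, -1], a₂ = [1, -3], b₂ = [0, 1, 1].
Each slice is an integer combination of E₁ = a₁b₁ᵀ and E₂ = a₂b₂ᵀ: S₀ = −2·E₁ + 3·E₂, S₁ = −3·E₂, S₂ = 3·E₁ + 6·E₂; reading off coefficients, c₁ = [-2, 0, 3] and c₂ = [3, -3, 6].
Hence T = [2, -1] ⊗ [3, 0, -1] ⊗ [-2, 0, 3] + [1, -3] ⊗ [0, 1, 1] ⊗ [3, -3, 6], so rank(T) ≤ 2.
These bounds meet, so rank(T) = 2.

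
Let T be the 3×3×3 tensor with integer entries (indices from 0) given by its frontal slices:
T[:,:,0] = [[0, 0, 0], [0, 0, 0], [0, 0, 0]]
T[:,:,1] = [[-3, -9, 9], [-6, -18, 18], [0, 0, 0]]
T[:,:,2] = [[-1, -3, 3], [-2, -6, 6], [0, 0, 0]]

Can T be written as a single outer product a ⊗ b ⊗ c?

If T = a ⊗ b ⊗ c then every fibre of T is a multiple of the corresponding factor, so read the factors off the fibres through the nonzero entry T[0,0,1] = -3.
The mode-1 fibre T[:,0,1] = [-3, -6, 0] gives a = [1, 2, 0] (primitive direction); the mode-2 fibre T[0,:,1] = [-3, -9, 9] gives b = [1, 3, -3]; then c[k] = T[0,0,k] / (a[0]·b[0]) = [0, -3, -1] / 1 = [0, -3, -1].
Expanding [1, 2, 0] ⊗ [1, 3, -3] ⊗ [0, -3, -1] reproduces all 27 entries of T, so T = [1, 2, 0] ⊗ [1, 3, -3] ⊗ [0, -3, -1] and rank(T) ≤ 1.
Equivalently every frontal slice T[:,:,k] is c[k] times the rank-1 matrix [1, 2, 0] ⊗ [1, 3, -3]. So T has rank 1 (it is nonzero).

Yes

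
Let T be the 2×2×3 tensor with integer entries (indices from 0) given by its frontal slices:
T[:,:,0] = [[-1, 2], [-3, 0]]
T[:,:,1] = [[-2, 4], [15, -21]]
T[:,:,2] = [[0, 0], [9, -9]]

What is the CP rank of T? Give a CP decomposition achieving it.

Lower bound: the mode-2 unfolding of T (rows indexed by j, columns by (i,k) = (0,0), (0,1), (0,2), (1,0), (1,1), (1,2)) is [[-1, -2, 0, -3, 15, 9], [2, 4, 0, 0, -21, -9]].
There the 2×2 minor on rows j ∈ {0, 1}, columns (i,k) ∈ {(0,0), (1,0)} is det [[-1, -3], [2, 0]] = 6 ≠ 0, so this unfolding has rank ≥ 2; CP rank is at least every unfolding rank, so rank(T) ≥ 2. (Unfolding ranks only ever bound the CP rank from below — rank(T) can be strictly larger than all of them — so the matching upper bound has to come from an explicit 2-term decomposition.)
Upper bound — finding two terms. Write S_k = T[:,:,k] for the frontal slices: S₀ = [[-1, 2], [-3, 0]], S₁ = [[-2, 4], [15, -21]], S₂ = [[0, 0], [9, -9]].
If T = a₁ ∘ b₁ ∘ c₁ + a₂ ∘ b₂ ∘ c₂ then each S_k = c₁[k]·a₁b₁ᵀ + c₂[k]·a₂b₂ᵀ. S₀ and S₁ are linearly independent, so a₁b₁ᵀ and a₂b₂ᵀ must span the same plane of matrices: they are the rank-1 matrices of the form x·S₀ + y·S₁.
det(x·S₀ + y·S₁) is 6·x² + 3·xy − 18·y² = 3·(2·x − 3·y)(x + 2·y), vanishing at (x:y) = (3:2) and (2:-1).
M₁ = 3·S₀ + 2·S₁ = [[-7, 14], [21, -42]] = (-7)·(1, -3)(1, -2)ᵀ and M₂ = 2·S₀ − S₁ = [[0, 0], [-21, 21]] = (-21)·(0, 1)(1, -1)ᵀ, so take a₁ = (1, -3), b₁ = (1, -2), a₂ = (0, 1), b₂ = (1, -1).
Each slice is an integer combination of E₁ = a₁b₁ᵀ and E₂ = a₂b₂ᵀ: S₀ = −E₁ − 6·E₂, S₁ = −2·E₁ + 9·E₂, S₂ = 9·E₂; reading off coefficients, c₁ = (-1, -2, 0) and c₂ = (-6, 9, 9).
Hence T = (1, -3) ∘ (1, -2) ∘ (-1, -2, 0) + (0, 1) ∘ (1, -1) ∘ (-6, 9, 9), so rank(T) ≤ 2.
These bounds meet, so rank(T) = 2.

rank(T) = 2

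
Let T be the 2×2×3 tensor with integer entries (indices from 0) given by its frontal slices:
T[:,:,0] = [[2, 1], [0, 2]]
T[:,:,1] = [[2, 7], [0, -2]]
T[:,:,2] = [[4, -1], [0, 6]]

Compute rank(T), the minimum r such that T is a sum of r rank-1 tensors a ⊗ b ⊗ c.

2

Lower bound: the mode-3 unfolding of T (rows indexed by k, columns by (i,j) = (0,0), (0,1), (1,0), (1,1)) is [[2, 1, 0, 2], [2, 7, 0, -2], [4, -1, 0, 6]].
There the 2×2 minor on rows k ∈ {0, 1}, columns (i,j) ∈ {(0,0), (0,1)} is det [[2, 1], [2, 7]] = 12 ≠ 0, so this unfolding has rank ≥ 2; CP rank is at least every unfolding rank, so rank(T) ≥ 2. (Unfolding ranks only ever bound the CP rank from below — rank(T) can be strictly larger than all of them — so the matching upper bound has to come from an explicit 2-term decomposition.)
Upper bound — finding two terms. Write S_k = T[:,:,k] for the frontal slices: S₀ = [[2, 1], [0, 2]], S₁ = [[2, 7], [0, -2]], S₂ = [[4, -1], [0, 6]].
If T = a₁ ⊗ b₁ ⊗ c₁ + a₂ ⊗ b₂ ⊗ c₂ then each S_k = c₁[k]·a₁b₁ᵀ + c₂[k]·a₂b₂ᵀ. S₀ and S₁ are linearly independent, so a₁b₁ᵀ and a₂b₂ᵀ must span the same plane of matrices: they are the rank-1 matrices of the form x·S₀ + y·S₁.
det(x·S₀ + y·S₁) is 4·x² − 4·y² = 4·(x − y)(x + y), vanishing at (x:y) = (1:1) and (1:-1).
M₁ = S₀ + S₁ = [[4, 8], [0, 0]] = 4·[1, 0][1, 2]ᵀ and M₂ = S₀ − S₁ = [[0, -6], [0, 4]] = (-2)·[3, -2][0, 1]ᵀ, so take a₁ = [1, 0], b₁ = [1, 2], a₂ = [3, -2], b₂ = [0, 1].
Each slice is an integer combination of E₁ = a₁b₁ᵀ and E₂ = a₂b₂ᵀ: S₀ = 2·E₁ − E₂, S₁ = 2·E₁ + E₂, S₂ = 4·E₁ − 3·E₂; reading off coefficients, c₁ = [2, 2, 4] and c₂ = [-1, 1, -3].
Hence T = [1, 0] ⊗ [1, 2] ⊗ [2, 2, 4] + [3, -2] ⊗ [0, 1] ⊗ [-1, 1, -3], so rank(T) ≤ 2.
These bounds meet, so rank(T) = 2.
Check entry T[0,0,0] = 2: (1)·(1)·(2) + (3)·(0)·(-1) = 2.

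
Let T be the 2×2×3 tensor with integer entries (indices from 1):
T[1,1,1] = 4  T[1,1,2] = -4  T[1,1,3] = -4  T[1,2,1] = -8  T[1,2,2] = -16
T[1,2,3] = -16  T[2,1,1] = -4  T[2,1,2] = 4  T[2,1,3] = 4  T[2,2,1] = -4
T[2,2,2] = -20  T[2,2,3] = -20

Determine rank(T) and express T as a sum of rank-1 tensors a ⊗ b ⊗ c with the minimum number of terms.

rank(T) = 2

Lower bound: the mode-1 unfolding of T (rows indexed by i, columns by (j,k) = (1,1), (1,2), (1,3), (2,1), (2,2), (2,3)) is [[4, -4, -4, -8, -16, -16], [-4, 4, 4, -4, -20, -20]].
There the 2×2 minor on rows i ∈ {1, 2}, columns (j,k) ∈ {(1,1), (2,1)} is det [[4, -8], [-4, -4]] = -48 ≠ 0, so this unfolding has rank ≥ 2; CP rank is at least every unfolding rank, so rank(T) ≥ 2. (Unfolding ranks only ever bound the CP rank from below — rank(T) can be strictly larger than all of them — so the matching upper bound has to come from an explicit 2-term decomposition.)
Upper bound — finding two terms. Write S_k = T[:,:,k] for the frontal slices: S₁ = [[4, -8], [-4, -4]], S₂ = [[-4, -16], [4, -20]], S₃ = [[-4, -16], [4, -20]].
If T = a₁ ⊗ b₁ ⊗ c₁ + a₂ ⊗ b₂ ⊗ c₂ then each S_k = c₁[k]·a₁b₁ᵀ + c₂[k]·a₂b₂ᵀ. S₁ and S₂ are linearly independent, so a₁b₁ᵀ and a₂b₂ᵀ must span the same plane of matrices: they are the rank-1 matrices of the form x·S₁ + y·S₂.
det(x·S₁ + y·S₂) is −48·x² − 96·xy + 144·y² = (-48)·(x + 3·y)(x − y), vanishing at (x:y) = (3:-1) and (1:1).
M₁ = 3·S₁ − S₂ = [[16, -8], [-16, 8]] = 8·[1, -1][2, -1]ᵀ and M₂ = S₁ + S₂ = [[0, -24], [0, -24]] = (-24)·[1, 1][0, 1]ᵀ, so take a₁ = [1, -1], b₁ = [2, -1], a₂ = [1, 1], b₂ = [0, 1].
Each slice is an integer combination of E₁ = a₁b₁ᵀ and E₂ = a₂b₂ᵀ: S₁ = 2·E₁ − 6·E₂, S₂ = −2·E₁ − 18·E₂, S₃ = −2·E₁ − 18·E₂; reading off coefficients, c₁ = [2, -2, -2] and c₂ = [-6, -18, -18].
Hence T = [1, -1] ⊗ [2, -1] ⊗ [2, -2, -2] + [1, 1] ⊗ [0, 1] ⊗ [-6, -18, -18], so rank(T) ≤ 2.
These bounds meet, so rank(T) = 2.
Check entry T[2,2,1] = -4: (-1)·(-1)·(2) + (1)·(1)·(-6) = -4.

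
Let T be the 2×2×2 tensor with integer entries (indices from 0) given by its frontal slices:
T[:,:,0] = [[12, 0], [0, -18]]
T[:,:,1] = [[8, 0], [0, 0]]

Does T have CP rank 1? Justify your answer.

No

The mode-2 unfolding of T (rows indexed by j, columns by (i,k) = (0,0), (0,1), (1,0), (1,1)) is [[12, 8, 0, 0], [0, 0, -18, 0]].
There the 2×2 minor on rows j ∈ {0, 1}, columns (i,k) ∈ {(0,0), (1,0)} is det [[12, 0], [0, -18]] = -216 ≠ 0, so this unfolding has rank ≥ 2; CP rank is at least every unfolding rank, so rank(T) ≥ 2.
In particular rank(T) ≥ 2 > 1, so T is not rank-1.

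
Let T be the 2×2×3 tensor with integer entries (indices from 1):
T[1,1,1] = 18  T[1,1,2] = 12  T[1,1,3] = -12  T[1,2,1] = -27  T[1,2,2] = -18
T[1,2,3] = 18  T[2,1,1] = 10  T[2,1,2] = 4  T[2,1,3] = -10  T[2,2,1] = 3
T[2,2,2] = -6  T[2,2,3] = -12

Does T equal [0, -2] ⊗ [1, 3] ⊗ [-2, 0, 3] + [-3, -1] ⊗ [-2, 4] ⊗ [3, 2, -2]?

Reconstruct entry (1,2,1) from the claimed factors: Σₗ aₗ[1]bₗ[2]cₗ[1] = (0)·(3)·(-2) + (-3)·(4)·(3) = -36, but T[1,2,1] = -27. The claim is false.

No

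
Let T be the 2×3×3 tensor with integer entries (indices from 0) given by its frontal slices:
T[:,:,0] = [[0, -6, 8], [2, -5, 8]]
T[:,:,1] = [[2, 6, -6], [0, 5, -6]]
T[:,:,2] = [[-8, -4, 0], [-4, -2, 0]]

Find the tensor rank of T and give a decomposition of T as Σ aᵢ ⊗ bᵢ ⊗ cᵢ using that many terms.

rank(T) = 3

Lower bound: in the mode-3 unfolding of T (rows indexed by k, columns by (i,j)) the 3×3 minor on rows k ∈ {0, 1, 2}, columns (i,j) ∈ {(0,0), (0,1), (0,2)} is det [[0, -6, 8], [2, 6, -6], [-8, -4, 0]] = 32 ≠ 0, so that unfolding has rank ≥ 3 and hence rank(T) ≥ 3 (CP rank is at least every unfolding rank, though it can be larger).
Upper bound: T is a sum of 3 rank-1 terms, T = [1, 1] ⊗ [0, 1, -1] ⊗ [-4, 4, 0] + [1, 1] ⊗ [1, 0, 1] ⊗ [4, -2, 0] + [2, 1] ⊗ [2, 1, 0] ⊗ [-1, 1, -2] (one valid choice — decompositions are not unique — normalised so each a, b is primitive with positive first nonzero entry; check it by expanding all entries), so rank(T) ≤ 3.
These bounds meet, so rank(T) = 3.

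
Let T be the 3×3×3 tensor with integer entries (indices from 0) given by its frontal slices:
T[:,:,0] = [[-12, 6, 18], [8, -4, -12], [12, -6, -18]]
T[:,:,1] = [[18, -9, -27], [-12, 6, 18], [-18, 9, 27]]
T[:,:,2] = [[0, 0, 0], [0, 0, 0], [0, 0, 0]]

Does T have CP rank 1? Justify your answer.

If T = a ⊗ b ⊗ c then every fibre of T is a multiple of the corresponding factor, so read the factors off the fibres through the nonzero entry T[0,0,0] = -12.
The mode-1 fibre T[:,0,0] = [-12, 8, 12] gives a = [3, -2, -3] (primitive direction); the mode-2 fibre T[0,:,0] = [-12, 6, 18] gives b = [2, -1, -3]; then c[k] = T[0,0,k] / (a[0]·b[0]) = [-12, 18, 0] / 6 = [-2, 3, 0].
Expanding [3, -2, -3] ⊗ [2, -1, -3] ⊗ [-2, 3, 0] reproduces all 27 entries of T, so T = [3, -2, -3] ⊗ [2, -1, -3] ⊗ [-2, 3, 0] and rank(T) ≤ 1.
Equivalently every frontal slice T[:,:,k] is c[k] times the rank-1 matrix [3, -2, -3] ⊗ [2, -1, -3]. So T has rank 1 (it is nonzero).

Yes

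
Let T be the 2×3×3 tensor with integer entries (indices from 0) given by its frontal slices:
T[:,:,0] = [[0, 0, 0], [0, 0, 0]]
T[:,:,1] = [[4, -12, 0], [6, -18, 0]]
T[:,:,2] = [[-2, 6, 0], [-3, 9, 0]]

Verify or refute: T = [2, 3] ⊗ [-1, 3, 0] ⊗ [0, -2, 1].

Yes

Reconstruct entrywise from the claimed factors. For example, T[1,0,2] = -3 and Σₗ aₗ[1]bₗ[0]cₗ[2] = (3)·(-1)·(1) = -3; checking all 18 entries, every one matches. The claim holds.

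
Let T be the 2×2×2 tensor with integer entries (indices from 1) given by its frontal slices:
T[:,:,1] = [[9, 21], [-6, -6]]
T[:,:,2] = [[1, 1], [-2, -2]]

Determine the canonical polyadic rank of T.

2

Lower bound: in the mode-2 unfolding of T (rows indexed by j, columns by (i,k)) the 2×2 minor on rows j ∈ {1, 2}, columns (i,k) ∈ {(1,1), (1,2)} is det [[9, 1], [21, 1]] = -12 ≠ 0, so that unfolding has rank ≥ 2 and hence rank(T) ≥ 2 (CP rank is at least every unfolding rank, though it can be larger).
Upper bound: with S_k = T[:,:,k], the two rank-1 terms a₁b₁ᵀ, a₂b₂ᵀ are the rank-1 members of the pencil x·S₁ + y·S₂.
det(x·S₁ + y·S₂) is 72·x² + 24·xy = 24·(3·x + y)(x), vanishing at (x:y) = (1:-3) and (0:1).
M₁ = S₁ − 3·S₂ = [[6, 18], [0, 0]] = 6·(1, 0)(1, 3)ᵀ and M₂ = S₂ = [[1, 1], [-2, -2]] = (1, -2)(1, 1)ᵀ, so take a₁ = (1, 0), b₁ = (1, 3), a₂ = (1, -2), b₂ = (1, 1).
Each slice is an integer combination of E₁ = a₁b₁ᵀ and E₂ = a₂b₂ᵀ: S₁ = 6·E₁ + 3·E₂, S₂ = E₂; reading off coefficients, c₁ = (6, 0) and c₂ = (3, 1).
Hence T = (1, 0) ⊗ (1, 3) ⊗ (6, 0) + (1, -2) ⊗ (1, 1) ⊗ (3, 1), so rank(T) ≤ 2.
These bounds meet, so rank(T) = 2.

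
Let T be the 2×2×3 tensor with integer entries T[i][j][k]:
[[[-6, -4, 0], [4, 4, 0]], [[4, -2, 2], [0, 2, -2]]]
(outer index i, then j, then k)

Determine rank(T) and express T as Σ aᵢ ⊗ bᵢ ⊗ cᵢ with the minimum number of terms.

rank(T) = 3

Lower bound: the mode-3 unfolding of T (rows indexed by k, columns by (i,j) = (0,0), (0,1), (1,0), (1,1)) is [[-6, 4, 4, 0], [-4, 4, -2, 2], [0, 0, 2, -2]].
There the 3×3 minor on rows k ∈ {0, 1, 2}, columns (i,j) ∈ {(0,0), (0,1), (1,0)} is det [[-6, 4, 4], [-4, 4, -2], [0, 0, 2]] = -16 ≠ 0, so this unfolding has rank ≥ 3; CP rank is at least every unfolding rank, so rank(T) ≥ 3. (Flattening ranks never certify an upper bound on CP rank; for that we must actually write T with 3 rank-1 terms.)
Upper bound: T is a sum of 3 rank-1 terms, T = (0, 1) ⊗ (1, -1) ⊗ (-2, 2, 2) + (1, -2) ⊗ (2, -1) ⊗ (-2, 0, 0) + (1, 1) ⊗ (1, -1) ⊗ (-2, -4, 0) (written with every a and b primitive with positive leading entry and the scale carried by c; CP decompositions are not unique, and this one is verified by expanding entrywise), so rank(T) ≤ 3.
These bounds meet, so rank(T) = 3.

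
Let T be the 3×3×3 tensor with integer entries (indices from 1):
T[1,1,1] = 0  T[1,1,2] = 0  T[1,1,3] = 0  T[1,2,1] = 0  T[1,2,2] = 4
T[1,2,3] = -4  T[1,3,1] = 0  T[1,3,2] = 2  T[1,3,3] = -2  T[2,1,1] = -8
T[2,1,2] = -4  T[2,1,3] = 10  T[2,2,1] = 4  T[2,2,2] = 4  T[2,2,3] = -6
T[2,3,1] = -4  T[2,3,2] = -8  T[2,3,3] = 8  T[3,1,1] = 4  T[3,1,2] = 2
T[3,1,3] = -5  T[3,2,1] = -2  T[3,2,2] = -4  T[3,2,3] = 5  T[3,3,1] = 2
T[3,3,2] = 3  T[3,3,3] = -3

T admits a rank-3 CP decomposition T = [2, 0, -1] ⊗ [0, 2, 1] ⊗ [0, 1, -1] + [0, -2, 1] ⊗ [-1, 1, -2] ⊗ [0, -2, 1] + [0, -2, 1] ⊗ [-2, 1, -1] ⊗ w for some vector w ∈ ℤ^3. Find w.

w = [-2, 0, 2]

Subtract the known terms from T to get the rank-1 residual R = [0, -2, 1] ⊗ [-2, 1, -1] ⊗ w, so R[i,j,k] = a[i]·b[j]·w[k]. Pick indices with nonzero a[2]·b[1] = (-2)·(-2) = 4. Only the fibre through (2,1,·) is needed: R[2,1,:] = T[2,1,:] − Σₗ aₗ[2]bₗ[1]cₗ = [-8, -4, 10] − (0)·(0)·[0, 1, -1] − (-2)·(-1)·[0, -2, 1] = [-8, 0, 8]. Then w[k] = R[2,1,k] / 4 for each k, giving w = [-8, 0, 8] / 4 = [-2, 0, 2].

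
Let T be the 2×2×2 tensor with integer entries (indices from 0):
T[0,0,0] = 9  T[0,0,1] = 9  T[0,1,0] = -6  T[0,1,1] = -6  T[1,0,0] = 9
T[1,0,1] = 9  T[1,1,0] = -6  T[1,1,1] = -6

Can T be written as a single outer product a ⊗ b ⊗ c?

Yes

If T = a ⊗ b ⊗ c then every fibre of T is a multiple of the corresponding factor, so read the factors off the fibres through the nonzero entry T[0,0,0] = 9.
The mode-1 fibre T[:,0,0] = [9, 9] gives a = [1, 1] (primitive direction); the mode-2 fibre T[0,:,0] = [9, -6] gives b = [3, -2]; then c[k] = T[0,0,k] / (a[0]·b[0]) = [9, 9] / 3 = [3, 3].
Expanding [1, 1] ⊗ [3, -2] ⊗ [3, 3] reproduces all 8 entries of T, so T = [1, 1] ⊗ [3, -2] ⊗ [3, 3] and rank(T) ≤ 1.
Equivalently every frontal slice T[:,:,k] is c[k] times the rank-1 matrix [1, 1] ⊗ [3, -2]. So T has rank 1 (it is nonzero).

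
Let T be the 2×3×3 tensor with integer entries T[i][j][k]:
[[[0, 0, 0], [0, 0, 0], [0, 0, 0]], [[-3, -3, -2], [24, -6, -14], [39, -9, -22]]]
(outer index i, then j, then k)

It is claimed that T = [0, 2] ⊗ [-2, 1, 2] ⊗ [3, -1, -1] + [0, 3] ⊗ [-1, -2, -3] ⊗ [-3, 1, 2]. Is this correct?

No

Reconstruct entry (1,0,1) from the claimed factors: Σₗ aₗ[1]bₗ[0]cₗ[1] = (2)·(-2)·(-1) + (3)·(-1)·(1) = 1, but T[1,0,1] = -3. The claim is false.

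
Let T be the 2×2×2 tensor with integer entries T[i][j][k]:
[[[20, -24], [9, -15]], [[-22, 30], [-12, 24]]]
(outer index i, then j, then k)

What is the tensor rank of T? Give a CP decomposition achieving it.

rank(T) = 2

Lower bound: in the mode-2 unfolding of T (rows indexed by j, columns by (i,k)) the 2×2 minor on rows j ∈ {0, 1}, columns (i,k) ∈ {(0,0), (0,1)} is det [[20, -24], [9, -15]] = -84 ≠ 0, so that unfolding has rank ≥ 2 and hence rank(T) ≥ 2 (CP rank is at least every unfolding rank, though it can be larger).
Upper bound: with S_k = T[:,:,k], the two rank-1 terms a₁b₁ᵀ, a₂b₂ᵀ are the rank-1 members of the pencil x·S₀ + y·S₁.
det(x·S₀ + y·S₁) is −42·x² + 168·xy − 126·y² = (-42)·(x − 3·y)(x − y), vanishing at (x:y) = (3:1) and (1:1).
M₁ = 3·S₀ + S₁ = [[36, 12], [-36, -12]] = 12·[1, -1][3, 1]ᵀ and M₂ = S₀ + S₁ = [[-4, -6], [8, 12]] = (-2)·[1, -2][2, 3]ᵀ, so take a₁ = [1, -1], b₁ = [3, 1], a₂ = [1, -2], b₂ = [2, 3].
Each slice is an integer combination of E₁ = a₁b₁ᵀ and E₂ = a₂b₂ᵀ: S₀ = 6·E₁ + E₂, S₁ = −6·E₁ − 3·E₂; reading off coefficients, c₁ = [6, -6] and c₂ = [1, -3].
Hence T = [1, -1] ⊗ [3, 1] ⊗ [6, -6] + [1, -2] ⊗ [2, 3] ⊗ [1, -3], so rank(T) ≤ 2.
These bounds meet, so rank(T) = 2.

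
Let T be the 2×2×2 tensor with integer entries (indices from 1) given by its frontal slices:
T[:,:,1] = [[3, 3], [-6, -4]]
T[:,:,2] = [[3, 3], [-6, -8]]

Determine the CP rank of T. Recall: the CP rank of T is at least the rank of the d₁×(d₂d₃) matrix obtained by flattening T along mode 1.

Lower bound: the mode-1 unfolding of T (rows indexed by i, columns by (j,k) = (1,1), (1,2), (2,1), (2,2)) is [[3, 3, 3, 3], [-6, -6, -4, -8]].
There the 2×2 minor on rows i ∈ {1, 2}, columns (j,k) ∈ {(1,1), (2,1)} is det [[3, 3], [-6, -4]] = 6 ≠ 0, so this unfolding has rank ≥ 2; CP rank is at least every unfolding rank, so rank(T) ≥ 2. (Flattening ranks never certify an upper bound on CP rank; for that we must actually write T with 2 rank-1 terms.)
Upper bound — finding two terms. Write S_k = T[:,:,k] for the frontal slices: S₁ = [[3, 3], [-6, -4]], S₂ = [[3, 3], [-6, -8]].
If T = a₁ ⊗ b₁ ⊗ c₁ + a₂ ⊗ b₂ ⊗ c₂ then each S_k = c₁[k]·a₁b₁ᵀ + c₂[k]·a₂b₂ᵀ. S₁ and S₂ are linearly independent, so a₁b₁ᵀ and a₂b₂ᵀ must span the same plane of matrices: they are the rank-1 matrices of the form x·S₁ + y·S₂.
det(x·S₁ + y·S₂) is 6·x² − 6·y² = 6·(x − y)(x + y), vanishing at (x:y) = (1:1) and (1:-1).
M₁ = S₁ + S₂ = [[6, 6], [-12, -12]] = 6·(1, -2)(1, 1)ᵀ and M₂ = S₁ − S₂ = [[0, 0], [0, 4]] = 4·(0, 1)(0, 1)ᵀ, so take a₁ = (1, -2), b₁ = (1, 1), a₂ = (0, 1), b₂ = (0, 1).
Each slice is an integer combination of E₁ = a₁b₁ᵀ and E₂ = a₂b₂ᵀ: S₁ = 3·E₁ + 2·E₂, S₂ = 3·E₁ − 2·E₂; reading off coefficients, c₁ = (3, 3) and c₂ = (2, -2).
Hence T = (1, -2) ⊗ (1, 1) ⊗ (3, 3) + (0, 1) ⊗ (0, 1) ⊗ (2, -2), so rank(T) ≤ 2.
These bounds meet, so rank(T) = 2.
Check entry T[1,2,2] = 3: (1)·(1)·(3) + (0)·(1)·(-2) = 3.

2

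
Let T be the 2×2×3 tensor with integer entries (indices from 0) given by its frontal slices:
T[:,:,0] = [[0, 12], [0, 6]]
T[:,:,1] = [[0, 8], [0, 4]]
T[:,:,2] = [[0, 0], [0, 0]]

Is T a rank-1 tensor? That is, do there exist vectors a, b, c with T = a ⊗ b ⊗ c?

Yes

The mode-1 fibre T[:,1,0] = [12, 6] gives a = (2, 1) (primitive direction); the mode-2 fibre T[0,:,0] = [0, 12] gives b = (0, 1); then c[k] = T[0,1,k] / (a[0]·b[1]) = [12, 8, 0] / 2 = (6, 4, 0).
Expanding (2, 1) ⊗ (0, 1) ⊗ (6, 4, 0) reproduces all 12 entries of T, so T = (2, 1) ⊗ (0, 1) ⊗ (6, 4, 0) and rank(T) ≤ 1.
Equivalently every frontal slice T[:,:,k] is c[k] times the rank-1 matrix (2, 1) ⊗ (0, 1). So T has rank 1 (it is nonzero).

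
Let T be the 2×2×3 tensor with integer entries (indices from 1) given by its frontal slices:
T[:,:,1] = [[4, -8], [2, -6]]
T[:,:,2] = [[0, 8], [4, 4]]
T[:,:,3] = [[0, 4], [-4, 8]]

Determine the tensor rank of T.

Lower bound: the mode-3 unfolding of T (rows indexed by k, columns by (i,j) = (1,1), (1,2), (2,1), (2,2)) is [[4, -8, 2, -6], [0, 8, 4, 4], [0, 4, -4, 8]].
There the 3×3 minor on rows k ∈ {1, 2, 3}, columns (i,j) ∈ {(1,1), (1,2), (2,1)} is det [[4, -8, 2], [0, 8, 4], [0, 4, -4]] = -192 ≠ 0, so this unfolding has rank ≥ 3; CP rank is at least every unfolding rank, so rank(T) ≥ 3. (Flattening ranks never certify an upper bound on CP rank; for that we must actually write T with 3 rank-1 terms.)
Upper bound: T is a sum of 3 rank-1 terms, T = [0, 1] ⊗ [1, -1] ⊗ [2, 4, -4] + [1, 0] ⊗ [1, -1] ⊗ [4, 0, 0] + [1, 1] ⊗ [0, 1] ⊗ [-4, 8, 4] (one valid choice — decompositions are not unique — normalised so each a, b is primitive with positive first nonzero entry; check it by expanding all entries), so rank(T) ≤ 3.
These bounds meet, so rank(T) = 3.
Check entry T[2,2,2] = 4: (1)·(-1)·(4) + (0)·(-1)·(0) + (1)·(1)·(8) = 4.

3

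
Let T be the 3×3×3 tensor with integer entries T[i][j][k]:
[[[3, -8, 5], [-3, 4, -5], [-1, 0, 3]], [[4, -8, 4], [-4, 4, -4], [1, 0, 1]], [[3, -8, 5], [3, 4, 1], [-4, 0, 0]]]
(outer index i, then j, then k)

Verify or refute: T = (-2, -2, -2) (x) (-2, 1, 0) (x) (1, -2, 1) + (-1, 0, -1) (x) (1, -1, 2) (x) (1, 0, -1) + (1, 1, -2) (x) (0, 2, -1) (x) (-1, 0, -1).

Yes

Reconstruct entrywise from the claimed factors. For example, T[2,1,1] = 4 and Σₗ aₗ[2]bₗ[1]cₗ[1] = (-2)·(1)·(-2) + (-1)·(-1)·(0) + (-2)·(2)·(0) = 4; checking all 27 entries, every one matches. The claim holds.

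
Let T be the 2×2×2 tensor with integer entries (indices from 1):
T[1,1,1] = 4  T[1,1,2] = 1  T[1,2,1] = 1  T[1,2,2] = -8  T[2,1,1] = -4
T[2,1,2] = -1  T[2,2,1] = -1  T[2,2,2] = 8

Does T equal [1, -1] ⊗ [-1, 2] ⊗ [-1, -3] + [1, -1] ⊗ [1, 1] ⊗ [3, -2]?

Yes

Reconstruct entrywise from the claimed factors. For example, T[1,1,1] = 4 and Σₗ aₗ[1]bₗ[1]cₗ[1] = (1)·(-1)·(-1) + (1)·(1)·(3) = 4; checking all 8 entries, every one matches. The claim holds.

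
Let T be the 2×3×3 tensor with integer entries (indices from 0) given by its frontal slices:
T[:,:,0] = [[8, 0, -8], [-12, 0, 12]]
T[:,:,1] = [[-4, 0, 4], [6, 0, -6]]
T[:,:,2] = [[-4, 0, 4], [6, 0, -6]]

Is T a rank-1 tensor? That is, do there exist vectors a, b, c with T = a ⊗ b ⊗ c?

If T = a ⊗ b ⊗ c then every fibre of T is a multiple of the corresponding factor, so read the factors off the fibres through the nonzero entry T[0,0,0] = 8.
The mode-1 fibre T[:,0,0] = [8, -12] gives a = [2, -3] (primitive direction); the mode-2 fibre T[0,:,0] = [8, 0, -8] gives b = [1, 0, -1]; then c[k] = T[0,0,k] / (a[0]·b[0]) = [8, -4, -4] / 2 = [4, -2, -2].
Expanding [2, -3] ⊗ [1, 0, -1] ⊗ [4, -2, -2] reproduces all 18 entries of T, so T = [2, -3] ⊗ [1, 0, -1] ⊗ [4, -2, -2] and rank(T) ≤ 1.
Equivalently every frontal slice T[:,:,k] is c[k] times the rank-1 matrix [2, -3] ⊗ [1, 0, -1]. So T has rank 1 (it is nonzero).

Yes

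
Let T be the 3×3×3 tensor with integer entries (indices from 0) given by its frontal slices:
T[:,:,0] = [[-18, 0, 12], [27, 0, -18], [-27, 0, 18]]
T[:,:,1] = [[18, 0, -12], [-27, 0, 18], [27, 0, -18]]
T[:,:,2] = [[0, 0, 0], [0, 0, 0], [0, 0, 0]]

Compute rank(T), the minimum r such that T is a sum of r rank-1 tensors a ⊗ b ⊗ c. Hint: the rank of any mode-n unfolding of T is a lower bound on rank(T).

1

Lower bound: T ≠ 0 (e.g. T[0,0,0] = -18), so rank(T) ≥ 1.
Upper bound: if T = a ⊗ b ⊗ c then every fibre of T is a multiple of the corresponding factor, so read the factors off the fibres through the nonzero entry T[0,0,0] = -18.
The mode-1 fibre T[:,0,0] = [-18, 27, -27] gives a = [2, -3, 3] (primitive direction); the mode-2 fibre T[0,:,0] = [-18, 0, 12] gives b = [3, 0, -2]; then c[k] = T[0,0,k] / (a[0]·b[0]) = [-18, 18, 0] / 6 = [-3, 3, 0].
Expanding [2, -3, 3] ⊗ [3, 0, -2] ⊗ [-3, 3, 0] reproduces all 27 entries of T, so T = [2, -3, 3] ⊗ [3, 0, -2] ⊗ [-3, 3, 0] and rank(T) ≤ 1.
These bounds meet, so rank(T) = 1.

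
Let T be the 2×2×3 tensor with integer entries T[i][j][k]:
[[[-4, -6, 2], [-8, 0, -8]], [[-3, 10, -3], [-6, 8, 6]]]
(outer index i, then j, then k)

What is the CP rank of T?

3

Lower bound: the mode-3 unfolding of T (rows indexed by k, columns by (i,j) = (0,0), (0,1), (1,0), (1,1)) is [[-4, -8, -3, -6], [-6, 0, 10, 8], [2, -8, -3, 6]].
There the 3×3 minor on rows k ∈ {0, 1, 2}, columns (i,j) ∈ {(0,0), (0,1), (1,0)} is det [[-4, -8, -3], [-6, 0, 10], [2, -8, -3]] = -480 ≠ 0, so this unfolding has rank ≥ 3; CP rank is at least every unfolding rank, so rank(T) ≥ 3. (Unfolding ranks only ever bound the CP rank from below — rank(T) can be strictly larger than all of them — so the matching upper bound has to come from an explicit 3-term decomposition.)
Upper bound: T is a sum of 3 rank-1 terms, T = [1, -1] (x) [1, -1] (x) [0, -4, 4] + [1, 2] (x) [1, 2] (x) [-2, 2, 0] + [2, -1] (x) [1, 2] (x) [-1, -2, -1] (one valid choice — decompositions are not unique — normalised so each a, b is primitive with positive first nonzero entry; check it by expanding all entries), so rank(T) ≤ 3.
These bounds meet, so rank(T) = 3.
Check entry T[1,0,0] = -3: (-1)·(1)·(0) + (2)·(1)·(-2) + (-1)·(1)·(-1) = -3.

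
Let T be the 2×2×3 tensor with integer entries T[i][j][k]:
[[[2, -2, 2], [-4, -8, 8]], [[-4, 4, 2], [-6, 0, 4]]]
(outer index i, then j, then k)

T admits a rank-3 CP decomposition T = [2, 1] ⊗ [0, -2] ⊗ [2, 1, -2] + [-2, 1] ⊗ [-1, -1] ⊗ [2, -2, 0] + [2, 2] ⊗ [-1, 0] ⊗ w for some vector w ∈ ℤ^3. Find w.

Subtract the known terms from T to get the rank-1 residual R = [2, 2] ⊗ [-1, 0] ⊗ w, so R[i,j,k] = a[i]·b[j]·w[k]. Pick indices with nonzero a[0]·b[0] = (2)·(-1) = -2. Only the fibre through (0,0,·) is needed: R[0,0,:] = T[0,0,:] − Σₗ aₗ[0]bₗ[0]cₗ = [2, -2, 2] − (2)·(0)·[2, 1, -2] − (-2)·(-1)·[2, -2, 0] = [-2, 2, 2]. Then w[k] = R[0,0,k] / -2 for each k, giving w = [-2, 2, 2] / -2 = [1, -1, -1].

w = [1, -1, -1]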